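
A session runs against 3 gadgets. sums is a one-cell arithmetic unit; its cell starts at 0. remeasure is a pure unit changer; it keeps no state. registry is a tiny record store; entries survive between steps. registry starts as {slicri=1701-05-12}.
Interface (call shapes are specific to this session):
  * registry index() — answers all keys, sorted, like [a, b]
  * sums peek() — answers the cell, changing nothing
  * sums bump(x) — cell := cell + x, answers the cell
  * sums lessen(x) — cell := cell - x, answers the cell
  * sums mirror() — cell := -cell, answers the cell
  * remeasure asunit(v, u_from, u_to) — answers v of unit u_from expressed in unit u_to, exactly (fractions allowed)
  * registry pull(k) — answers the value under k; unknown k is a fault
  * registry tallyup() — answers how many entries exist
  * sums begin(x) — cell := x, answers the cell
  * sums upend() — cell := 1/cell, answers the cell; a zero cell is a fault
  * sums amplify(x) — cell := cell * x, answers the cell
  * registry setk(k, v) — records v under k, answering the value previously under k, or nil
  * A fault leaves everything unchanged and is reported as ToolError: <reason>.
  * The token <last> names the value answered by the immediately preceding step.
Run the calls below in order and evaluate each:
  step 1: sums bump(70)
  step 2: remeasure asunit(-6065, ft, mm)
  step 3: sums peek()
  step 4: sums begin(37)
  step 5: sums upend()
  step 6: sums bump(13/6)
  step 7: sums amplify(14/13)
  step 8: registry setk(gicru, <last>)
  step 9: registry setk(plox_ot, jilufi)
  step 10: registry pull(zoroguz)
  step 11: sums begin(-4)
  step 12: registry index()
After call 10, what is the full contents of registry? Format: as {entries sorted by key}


% sums bump x: 70
:: 70
% remeasure asunit v: -6065 u_from: ft u_to: mm
:: -1848612
% sums peek
:: 70
% sums begin x: 37
:: 37
% sums upend
:: 1/37
% sums bump x: 13/6
:: 487/222
% sums amplify x: 14/13
:: 3409/1443
% registry setk k: gicru v: <last>
:: nil
% registry setk k: plox_ot v: jilufi
:: nil
% registry pull k: zoroguz
:: ToolError: no such key zoroguz
% sums begin x: -4
:: -4
% registry index
:: [gicru, plox_ot, slicri]

Answer: {gicru=3409/1443, plox_ot=jilufi, slicri=1701-05-12}


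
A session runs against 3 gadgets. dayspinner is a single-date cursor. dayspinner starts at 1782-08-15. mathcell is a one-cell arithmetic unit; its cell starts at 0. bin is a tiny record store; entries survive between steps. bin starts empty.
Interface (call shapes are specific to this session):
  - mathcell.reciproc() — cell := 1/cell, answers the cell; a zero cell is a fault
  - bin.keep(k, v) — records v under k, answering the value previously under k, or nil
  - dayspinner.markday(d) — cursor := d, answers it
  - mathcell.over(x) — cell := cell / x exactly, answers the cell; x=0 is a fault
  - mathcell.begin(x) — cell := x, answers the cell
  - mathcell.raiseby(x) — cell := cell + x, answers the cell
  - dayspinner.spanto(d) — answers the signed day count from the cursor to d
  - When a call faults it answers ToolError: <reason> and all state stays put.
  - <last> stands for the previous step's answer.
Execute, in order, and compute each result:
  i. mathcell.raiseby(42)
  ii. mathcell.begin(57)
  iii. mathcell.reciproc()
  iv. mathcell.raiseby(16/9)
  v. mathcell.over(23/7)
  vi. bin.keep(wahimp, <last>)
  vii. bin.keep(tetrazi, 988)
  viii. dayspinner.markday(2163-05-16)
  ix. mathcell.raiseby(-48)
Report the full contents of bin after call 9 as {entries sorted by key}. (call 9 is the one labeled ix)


% mathcell.raiseby x→42
  42
% mathcell.begin x→57
  57
% mathcell.reciproc
  1/57
% mathcell.raiseby x→16/9
  307/171
% mathcell.over x→23/7
  2149/3933
% bin.keep k→wahimp v→<last>
  nil
% bin.keep k→tetrazi v→988
  nil
% dayspinner.markday d→2163-05-16
  2163-05-16
% mathcell.raiseby x→-48
  -186635/3933

Answer: {tetrazi=988, wahimp=2149/3933}


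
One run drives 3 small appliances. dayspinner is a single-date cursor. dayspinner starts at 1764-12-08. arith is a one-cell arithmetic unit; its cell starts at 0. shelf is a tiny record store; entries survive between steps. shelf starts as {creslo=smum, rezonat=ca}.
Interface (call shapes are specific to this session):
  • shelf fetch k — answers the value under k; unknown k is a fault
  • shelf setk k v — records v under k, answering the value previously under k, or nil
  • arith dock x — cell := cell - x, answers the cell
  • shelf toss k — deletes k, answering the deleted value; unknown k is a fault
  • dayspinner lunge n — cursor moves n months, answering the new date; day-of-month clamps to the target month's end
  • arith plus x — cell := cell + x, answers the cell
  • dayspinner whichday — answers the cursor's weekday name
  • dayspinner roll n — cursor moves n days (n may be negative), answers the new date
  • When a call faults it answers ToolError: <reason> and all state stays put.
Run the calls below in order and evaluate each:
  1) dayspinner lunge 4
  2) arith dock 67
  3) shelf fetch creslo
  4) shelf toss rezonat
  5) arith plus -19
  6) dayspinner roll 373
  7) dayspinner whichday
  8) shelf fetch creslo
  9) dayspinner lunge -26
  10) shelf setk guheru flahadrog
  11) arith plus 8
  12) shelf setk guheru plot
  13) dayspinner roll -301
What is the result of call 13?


Do: dayspinner lunge[n='4']
See: 1765-04-08
Do: arith dock[x='67']
See: -67
Do: shelf fetch[k='creslo']
See: smum
Do: shelf toss[k='rezonat']
See: ca
Do: arith plus[x='-19']
See: -86
Do: dayspinner roll[n='373']
See: 1766-04-16
Do: dayspinner whichday[]
See: Wednesday
Do: shelf fetch[k='creslo']
See: smum
Do: dayspinner lunge[n='-26']
See: 1764-02-16
Do: shelf setk[k='guheru'; v='flahadrog']
See: nil
Do: arith plus[x='8']
See: -78
Do: shelf setk[k='guheru'; v='plot']
See: flahadrog
Do: dayspinner roll[n='-301']
See: 1763-04-21

Answer: 1763-04-21


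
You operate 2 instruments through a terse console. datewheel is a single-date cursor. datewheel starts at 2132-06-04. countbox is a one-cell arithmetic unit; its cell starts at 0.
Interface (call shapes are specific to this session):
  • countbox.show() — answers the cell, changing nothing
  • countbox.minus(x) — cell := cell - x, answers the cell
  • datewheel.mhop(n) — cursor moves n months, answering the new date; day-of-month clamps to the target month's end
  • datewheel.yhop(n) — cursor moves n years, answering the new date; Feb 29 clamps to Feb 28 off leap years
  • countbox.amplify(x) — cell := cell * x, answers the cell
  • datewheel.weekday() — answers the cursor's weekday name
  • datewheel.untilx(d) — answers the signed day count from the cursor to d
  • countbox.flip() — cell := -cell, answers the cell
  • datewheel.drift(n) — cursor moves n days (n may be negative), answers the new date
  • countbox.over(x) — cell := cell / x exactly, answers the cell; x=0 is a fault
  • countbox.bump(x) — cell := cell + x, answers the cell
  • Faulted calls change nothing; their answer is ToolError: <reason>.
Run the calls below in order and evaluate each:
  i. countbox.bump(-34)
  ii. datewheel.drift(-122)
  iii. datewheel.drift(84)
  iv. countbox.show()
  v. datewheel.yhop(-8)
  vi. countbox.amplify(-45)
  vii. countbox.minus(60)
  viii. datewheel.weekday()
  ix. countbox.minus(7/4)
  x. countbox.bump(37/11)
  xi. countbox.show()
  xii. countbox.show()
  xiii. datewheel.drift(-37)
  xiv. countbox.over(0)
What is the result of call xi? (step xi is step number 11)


I invoke countbox.bump(x='-34'), giving -34.
I run datewheel.drift(n='-122'), and get 2132-02-03.
I use datewheel.drift(n='84'), yielding 2132-04-27.
I call countbox.show, — result: -34.
Next I call datewheel.yhop(n='-8'), which returns 2124-04-27.
I run countbox.amplify(x='-45'), yielding 1530.
I try countbox.minus(x='60'), and observe 1470.
Then datewheel.weekday(), giving Thursday.
I invoke countbox.minus(x='7/4'), and see 5873/4.
Next I call countbox.bump(x='37/11'), and get 64751/44.
Next I call countbox.show(), — result: 64751/44.
Using countbox.show, — result: 64751/44.
I call datewheel.drift(n='-37'), which returns 2124-03-21.
I invoke countbox.over(x='0'), — result: ToolError: division by zero.

Answer: 64751/44


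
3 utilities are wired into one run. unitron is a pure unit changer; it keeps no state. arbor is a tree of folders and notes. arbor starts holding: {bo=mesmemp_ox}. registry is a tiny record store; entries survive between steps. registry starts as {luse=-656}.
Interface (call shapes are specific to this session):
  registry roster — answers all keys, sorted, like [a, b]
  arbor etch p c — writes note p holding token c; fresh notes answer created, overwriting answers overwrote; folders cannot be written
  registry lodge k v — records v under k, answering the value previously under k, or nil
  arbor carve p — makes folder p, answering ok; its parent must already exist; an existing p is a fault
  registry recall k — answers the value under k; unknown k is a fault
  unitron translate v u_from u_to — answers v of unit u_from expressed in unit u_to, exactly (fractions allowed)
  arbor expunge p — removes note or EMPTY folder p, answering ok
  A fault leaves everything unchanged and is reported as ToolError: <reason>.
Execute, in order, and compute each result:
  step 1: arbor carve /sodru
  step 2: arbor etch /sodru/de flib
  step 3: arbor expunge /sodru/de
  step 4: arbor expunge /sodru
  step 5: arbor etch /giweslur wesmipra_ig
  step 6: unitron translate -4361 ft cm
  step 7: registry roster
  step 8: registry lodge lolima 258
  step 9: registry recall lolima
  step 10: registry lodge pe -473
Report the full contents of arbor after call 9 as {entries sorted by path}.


Answer: {bo=mesmemp_ox, giweslur=wesmipra_ig}

Derivation:
I call arbor carve passing p: /sodru, yielding ok.
I call arbor etch passing p: /sodru/de, c: flib, and see created.
I invoke arbor expunge passing p: /sodru/de, and see ok.
Using arbor expunge passing p: /sodru, which returns ok.
I run arbor etch passing p: /giweslur, c: wesmipra_ig, and get created.
I invoke unitron translate passing v: -4361, u_from: ft, u_to: cm, which returns -3323082/25.
I call registry roster, → [luse].
I try registry lodge passing k: lolima, v: 258, and see nil.
I try registry recall passing k: lolima, yielding 258.
I invoke registry lodge passing k: pe, v: -473, → nil.


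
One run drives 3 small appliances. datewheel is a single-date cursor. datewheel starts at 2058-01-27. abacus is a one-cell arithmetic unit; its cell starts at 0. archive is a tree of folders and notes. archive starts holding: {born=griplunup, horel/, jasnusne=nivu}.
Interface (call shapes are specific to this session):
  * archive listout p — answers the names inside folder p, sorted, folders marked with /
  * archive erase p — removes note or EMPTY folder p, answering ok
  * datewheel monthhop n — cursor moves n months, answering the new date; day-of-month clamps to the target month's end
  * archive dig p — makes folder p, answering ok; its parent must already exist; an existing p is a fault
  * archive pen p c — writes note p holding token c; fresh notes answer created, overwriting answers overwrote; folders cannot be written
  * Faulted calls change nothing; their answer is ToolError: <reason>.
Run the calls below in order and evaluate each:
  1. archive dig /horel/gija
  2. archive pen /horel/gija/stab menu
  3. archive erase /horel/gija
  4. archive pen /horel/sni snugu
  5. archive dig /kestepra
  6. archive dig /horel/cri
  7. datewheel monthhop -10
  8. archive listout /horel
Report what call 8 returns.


Answer: [cri/, gija/, sni]

Derivation:
> archive dig /horel/gija
:: ok
> archive pen /horel/gija/stab menu
:: created
> archive erase /horel/gija
:: ToolError: not empty
> archive pen /horel/sni snugu
:: created
> archive dig /kestepra
:: ok
> archive dig /horel/cri
:: ok
> datewheel monthhop -10
:: 2057-03-27
> archive listout /horel
:: [cri/, gija/, sni]


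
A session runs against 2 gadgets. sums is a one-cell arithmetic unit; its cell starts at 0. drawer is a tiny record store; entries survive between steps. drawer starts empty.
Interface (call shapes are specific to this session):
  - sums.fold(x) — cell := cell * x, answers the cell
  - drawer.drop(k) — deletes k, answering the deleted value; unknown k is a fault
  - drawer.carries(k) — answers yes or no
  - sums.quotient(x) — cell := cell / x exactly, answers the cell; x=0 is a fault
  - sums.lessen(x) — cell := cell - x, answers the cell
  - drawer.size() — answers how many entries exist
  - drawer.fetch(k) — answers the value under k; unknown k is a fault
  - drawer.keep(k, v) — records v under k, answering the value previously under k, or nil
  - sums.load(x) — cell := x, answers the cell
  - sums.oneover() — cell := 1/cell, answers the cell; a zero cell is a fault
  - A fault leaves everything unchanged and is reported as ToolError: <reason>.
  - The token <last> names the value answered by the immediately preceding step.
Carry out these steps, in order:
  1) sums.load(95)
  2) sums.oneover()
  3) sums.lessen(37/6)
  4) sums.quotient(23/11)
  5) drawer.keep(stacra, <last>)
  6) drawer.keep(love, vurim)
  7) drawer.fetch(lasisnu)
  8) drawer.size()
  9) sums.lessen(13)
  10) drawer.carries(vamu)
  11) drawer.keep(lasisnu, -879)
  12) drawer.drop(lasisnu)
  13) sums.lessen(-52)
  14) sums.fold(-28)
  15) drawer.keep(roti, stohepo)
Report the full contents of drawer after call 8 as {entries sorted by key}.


;; 1. load(95) => 95
;; 2. oneover() => 1/95
;; 3. lessen(37/6) => -3509/570
;; 4. quotient(23/11) => -38599/13110
;; 5. keep(stacra, <last>) => nil
;; 6. keep(love, vurim) => nil
;; 7. fetch(lasisnu) => ToolError: no such key lasisnu
;; 8. size() => 2
;; 9. lessen(13) => -209029/13110
;; 10. carries(vamu) => no
;; 11. keep(lasisnu, -879) => nil
;; 12. drop(lasisnu) => -879
;; 13. lessen(-52) => 472691/13110
;; 14. fold(-28) => -6617674/6555
;; 15. keep(roti, stohepo) => nil

Answer: {love=vurim, stacra=-38599/13110}


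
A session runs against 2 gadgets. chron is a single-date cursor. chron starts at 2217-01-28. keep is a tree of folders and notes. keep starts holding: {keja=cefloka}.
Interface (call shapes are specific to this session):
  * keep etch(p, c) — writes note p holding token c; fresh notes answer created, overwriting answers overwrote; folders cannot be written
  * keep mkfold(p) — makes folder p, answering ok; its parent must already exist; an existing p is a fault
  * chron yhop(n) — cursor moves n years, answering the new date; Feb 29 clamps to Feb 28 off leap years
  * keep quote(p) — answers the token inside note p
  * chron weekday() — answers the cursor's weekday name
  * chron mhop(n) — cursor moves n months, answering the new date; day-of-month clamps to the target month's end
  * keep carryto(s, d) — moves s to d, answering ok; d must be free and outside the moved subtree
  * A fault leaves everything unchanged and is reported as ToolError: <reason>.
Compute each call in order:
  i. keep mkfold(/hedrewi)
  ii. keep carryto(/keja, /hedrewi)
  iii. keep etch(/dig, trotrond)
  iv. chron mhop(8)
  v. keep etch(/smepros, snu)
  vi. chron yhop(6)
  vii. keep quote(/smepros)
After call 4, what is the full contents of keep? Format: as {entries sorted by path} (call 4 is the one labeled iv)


Answer: {dig=trotrond, hedrewi/, keja=cefloka}

Derivation:
# 1. keep mkfold(p: /hedrewi) -> ok
# 2. keep carryto(s: /keja, d: /hedrewi) -> ToolError: exists
# 3. keep etch(p: /dig, c: trotrond) -> created
# 4. chron mhop(n: 8) -> 2217-09-28
# 5. keep etch(p: /smepros, c: snu) -> created
# 6. chron yhop(n: 6) -> 2223-09-28
# 7. keep quote(p: /smepros) -> snu


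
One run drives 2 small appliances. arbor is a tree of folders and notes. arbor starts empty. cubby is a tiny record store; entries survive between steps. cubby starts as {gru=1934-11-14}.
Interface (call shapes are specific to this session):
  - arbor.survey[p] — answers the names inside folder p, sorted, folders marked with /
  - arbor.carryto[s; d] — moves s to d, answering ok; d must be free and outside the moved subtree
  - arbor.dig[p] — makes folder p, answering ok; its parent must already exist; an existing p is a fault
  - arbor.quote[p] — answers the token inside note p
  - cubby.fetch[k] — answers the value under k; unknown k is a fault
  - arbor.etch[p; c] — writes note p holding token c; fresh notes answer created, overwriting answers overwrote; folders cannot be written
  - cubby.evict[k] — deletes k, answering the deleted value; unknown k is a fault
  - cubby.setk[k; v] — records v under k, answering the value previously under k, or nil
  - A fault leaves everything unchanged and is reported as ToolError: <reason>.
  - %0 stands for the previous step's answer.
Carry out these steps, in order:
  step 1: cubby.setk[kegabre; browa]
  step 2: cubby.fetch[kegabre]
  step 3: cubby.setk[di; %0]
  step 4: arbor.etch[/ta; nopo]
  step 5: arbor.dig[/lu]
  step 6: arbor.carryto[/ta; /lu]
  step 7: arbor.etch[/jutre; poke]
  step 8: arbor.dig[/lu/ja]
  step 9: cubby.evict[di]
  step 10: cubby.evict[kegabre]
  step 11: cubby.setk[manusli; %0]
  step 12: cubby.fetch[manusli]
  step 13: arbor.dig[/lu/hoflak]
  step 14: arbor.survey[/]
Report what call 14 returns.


Answer: [jutre, lu/, ta]

Derivation:
Act: cubby.setk[k=kegabre; v=browa]
Obs: nil
Act: cubby.fetch[k=kegabre]
Obs: browa
Act: cubby.setk[k=di; v=%0]
Obs: nil
Act: arbor.etch[p=/ta; c=nopo]
Obs: created
Act: arbor.dig[p=/lu]
Obs: ok
Act: arbor.carryto[s=/ta; d=/lu]
Obs: ToolError: exists
Act: arbor.etch[p=/jutre; c=poke]
Obs: created
Act: arbor.dig[p=/lu/ja]
Obs: ok
Act: cubby.evict[k=di]
Obs: browa
Act: cubby.evict[k=kegabre]
Obs: browa
Act: cubby.setk[k=manusli; v=%0]
Obs: nil
Act: cubby.fetch[k=manusli]
Obs: browa
Act: arbor.dig[p=/lu/hoflak]
Obs: ok
Act: arbor.survey[p=/]
Obs: [jutre, lu/, ta]


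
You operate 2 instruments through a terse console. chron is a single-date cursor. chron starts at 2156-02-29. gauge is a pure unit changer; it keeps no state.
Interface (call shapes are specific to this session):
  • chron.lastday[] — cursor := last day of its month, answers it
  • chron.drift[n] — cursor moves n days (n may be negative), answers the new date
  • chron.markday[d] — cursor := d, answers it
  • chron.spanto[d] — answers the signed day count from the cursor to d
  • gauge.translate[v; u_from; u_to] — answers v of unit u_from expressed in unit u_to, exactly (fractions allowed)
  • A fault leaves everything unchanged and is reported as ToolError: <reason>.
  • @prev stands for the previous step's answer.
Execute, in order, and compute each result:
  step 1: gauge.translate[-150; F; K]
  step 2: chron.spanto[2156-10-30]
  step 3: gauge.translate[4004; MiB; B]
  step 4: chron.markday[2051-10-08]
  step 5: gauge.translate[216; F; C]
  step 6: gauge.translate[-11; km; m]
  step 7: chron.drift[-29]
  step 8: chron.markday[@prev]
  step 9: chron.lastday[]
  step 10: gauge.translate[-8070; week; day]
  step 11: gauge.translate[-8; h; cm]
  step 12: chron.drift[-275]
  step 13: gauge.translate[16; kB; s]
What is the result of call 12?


Answer: 2050-12-29

Derivation:
% gauge.translate -150 F K
  30967/180
% chron.spanto 2156-10-30
  244
% gauge.translate 4004 MiB B
  4198498304
% chron.markday 2051-10-08
  2051-10-08
% gauge.translate 216 F C
  920/9
% gauge.translate -11 km m
  -11000
% chron.drift -29
  2051-09-09
% chron.markday @prev
  2051-09-09
% chron.lastday
  2051-09-30
% gauge.translate -8070 week day
  -56490
% gauge.translate -8 h cm
  ToolError: incompatible units
% chron.drift -275
  2050-12-29
% gauge.translate 16 kB s
  ToolError: incompatible units


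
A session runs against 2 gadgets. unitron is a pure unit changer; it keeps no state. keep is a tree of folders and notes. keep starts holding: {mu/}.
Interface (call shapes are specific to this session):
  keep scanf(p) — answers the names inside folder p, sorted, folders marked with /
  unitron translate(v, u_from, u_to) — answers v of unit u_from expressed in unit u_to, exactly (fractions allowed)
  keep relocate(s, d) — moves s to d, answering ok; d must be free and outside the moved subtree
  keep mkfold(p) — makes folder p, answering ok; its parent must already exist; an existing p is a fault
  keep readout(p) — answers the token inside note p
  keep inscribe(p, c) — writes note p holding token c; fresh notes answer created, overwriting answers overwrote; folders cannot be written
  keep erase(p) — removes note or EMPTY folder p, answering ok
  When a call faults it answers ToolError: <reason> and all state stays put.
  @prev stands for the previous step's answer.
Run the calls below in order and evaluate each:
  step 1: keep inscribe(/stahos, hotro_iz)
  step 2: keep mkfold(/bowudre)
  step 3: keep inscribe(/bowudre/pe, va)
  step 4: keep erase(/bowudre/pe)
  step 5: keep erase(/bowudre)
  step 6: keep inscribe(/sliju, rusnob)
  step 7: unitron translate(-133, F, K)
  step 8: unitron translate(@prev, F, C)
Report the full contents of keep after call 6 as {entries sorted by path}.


Answer: {mu/, sliju=rusnob, stahos=hotro_iz}

Derivation:
-- keep inscribe(p: /stahos, c: hotro_iz) : created
-- keep mkfold(p: /bowudre) : ok
-- keep inscribe(p: /bowudre/pe, c: va) : created
-- keep erase(p: /bowudre/pe) : ok
-- keep erase(p: /bowudre) : ok
-- keep inscribe(p: /sliju, c: rusnob) : created
-- unitron translate(v: -133, u_from: F, u_to: K) : 10889/60
-- unitron translate(v: @prev, u_from: F, u_to: C) : 8969/108


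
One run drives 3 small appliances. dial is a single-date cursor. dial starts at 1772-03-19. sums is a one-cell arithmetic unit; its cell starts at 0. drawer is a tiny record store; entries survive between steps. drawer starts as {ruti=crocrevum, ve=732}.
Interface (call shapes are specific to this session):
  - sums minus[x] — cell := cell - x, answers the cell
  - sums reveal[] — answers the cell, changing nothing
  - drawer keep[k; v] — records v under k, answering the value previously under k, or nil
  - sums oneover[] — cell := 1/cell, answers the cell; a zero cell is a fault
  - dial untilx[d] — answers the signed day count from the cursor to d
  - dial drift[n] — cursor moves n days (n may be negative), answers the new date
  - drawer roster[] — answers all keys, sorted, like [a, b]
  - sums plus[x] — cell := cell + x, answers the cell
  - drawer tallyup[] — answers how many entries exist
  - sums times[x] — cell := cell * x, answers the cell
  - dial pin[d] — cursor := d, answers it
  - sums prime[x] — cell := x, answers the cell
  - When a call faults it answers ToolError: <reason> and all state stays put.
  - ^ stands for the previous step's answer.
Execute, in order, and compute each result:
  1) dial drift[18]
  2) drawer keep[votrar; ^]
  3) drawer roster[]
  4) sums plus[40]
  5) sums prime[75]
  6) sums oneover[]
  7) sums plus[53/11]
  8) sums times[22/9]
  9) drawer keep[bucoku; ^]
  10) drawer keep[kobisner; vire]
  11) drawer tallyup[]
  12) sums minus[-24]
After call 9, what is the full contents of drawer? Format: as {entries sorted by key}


# dial drift(n=18) == 1772-04-06
# drawer keep(k=votrar, v=^) == nil
# drawer roster() == [ruti, ve, votrar]
# sums plus(x=40) == 40
# sums prime(x=75) == 75
# sums oneover() == 1/75
# sums plus(x=53/11) == 3986/825
# sums times(x=22/9) == 7972/675
# drawer keep(k=bucoku, v=^) == nil
# drawer keep(k=kobisner, v=vire) == nil
# drawer tallyup() == 5
# sums minus(x=-24) == 24172/675

Answer: {bucoku=7972/675, ruti=crocrevum, ve=732, votrar=1772-04-06}


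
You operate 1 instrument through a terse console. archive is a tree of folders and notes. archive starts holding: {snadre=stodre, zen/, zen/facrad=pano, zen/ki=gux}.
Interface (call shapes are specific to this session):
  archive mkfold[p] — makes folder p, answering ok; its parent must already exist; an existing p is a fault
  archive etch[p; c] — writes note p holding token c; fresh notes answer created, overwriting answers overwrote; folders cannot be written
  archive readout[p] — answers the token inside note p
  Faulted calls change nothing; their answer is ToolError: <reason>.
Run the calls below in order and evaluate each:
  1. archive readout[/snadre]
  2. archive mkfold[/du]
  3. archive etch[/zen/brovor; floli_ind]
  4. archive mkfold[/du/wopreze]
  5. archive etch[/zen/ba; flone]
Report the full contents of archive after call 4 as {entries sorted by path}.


Answer: {du/, du/wopreze/, snadre=stodre, zen/, zen/brovor=floli_ind, zen/facrad=pano, zen/ki=gux}

Derivation:
Using archive readout on p=/snadre: stodre.
Now I run archive mkfold on p=/du: ok.
I invoke archive etch on p=/zen/brovor, c=floli_ind, — result: created.
I run archive mkfold on p=/du/wopreze, and get ok.
I use archive etch on p=/zen/ba, c=flone: created.


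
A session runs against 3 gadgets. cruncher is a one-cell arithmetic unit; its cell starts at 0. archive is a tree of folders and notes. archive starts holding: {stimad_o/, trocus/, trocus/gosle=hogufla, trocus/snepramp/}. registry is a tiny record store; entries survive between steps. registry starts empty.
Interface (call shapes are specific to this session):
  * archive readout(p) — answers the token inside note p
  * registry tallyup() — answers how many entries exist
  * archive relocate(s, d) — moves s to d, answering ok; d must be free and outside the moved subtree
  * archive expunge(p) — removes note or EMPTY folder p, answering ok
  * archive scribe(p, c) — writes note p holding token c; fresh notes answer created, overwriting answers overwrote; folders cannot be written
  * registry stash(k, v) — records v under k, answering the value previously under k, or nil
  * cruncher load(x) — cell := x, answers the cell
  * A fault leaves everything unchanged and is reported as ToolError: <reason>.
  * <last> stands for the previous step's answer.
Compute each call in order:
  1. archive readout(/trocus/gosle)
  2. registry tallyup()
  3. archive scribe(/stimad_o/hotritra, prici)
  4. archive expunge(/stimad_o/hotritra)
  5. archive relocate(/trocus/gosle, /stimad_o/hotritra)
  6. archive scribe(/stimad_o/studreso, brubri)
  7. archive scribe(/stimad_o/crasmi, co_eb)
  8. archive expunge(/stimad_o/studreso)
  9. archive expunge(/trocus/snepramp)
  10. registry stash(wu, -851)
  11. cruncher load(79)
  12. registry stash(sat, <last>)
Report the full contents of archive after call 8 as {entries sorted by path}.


Answer: {stimad_o/, stimad_o/crasmi=co_eb, stimad_o/hotritra=hogufla, trocus/, trocus/snepramp/}

Derivation:
# 1. archive readout(/trocus/gosle) ~> hogufla
# 2. registry tallyup() ~> 0
# 3. archive scribe(/stimad_o/hotritra, prici) ~> created
# 4. archive expunge(/stimad_o/hotritra) ~> ok
# 5. archive relocate(/trocus/gosle, /stimad_o/hotritra) ~> ok
# 6. archive scribe(/stimad_o/studreso, brubri) ~> created
# 7. archive scribe(/stimad_o/crasmi, co_eb) ~> created
# 8. archive expunge(/stimad_o/studreso) ~> ok
# 9. archive expunge(/trocus/snepramp) ~> ok
# 10. registry stash(wu, -851) ~> nil
# 11. cruncher load(79) ~> 79
# 12. registry stash(sat, <last>) ~> nil


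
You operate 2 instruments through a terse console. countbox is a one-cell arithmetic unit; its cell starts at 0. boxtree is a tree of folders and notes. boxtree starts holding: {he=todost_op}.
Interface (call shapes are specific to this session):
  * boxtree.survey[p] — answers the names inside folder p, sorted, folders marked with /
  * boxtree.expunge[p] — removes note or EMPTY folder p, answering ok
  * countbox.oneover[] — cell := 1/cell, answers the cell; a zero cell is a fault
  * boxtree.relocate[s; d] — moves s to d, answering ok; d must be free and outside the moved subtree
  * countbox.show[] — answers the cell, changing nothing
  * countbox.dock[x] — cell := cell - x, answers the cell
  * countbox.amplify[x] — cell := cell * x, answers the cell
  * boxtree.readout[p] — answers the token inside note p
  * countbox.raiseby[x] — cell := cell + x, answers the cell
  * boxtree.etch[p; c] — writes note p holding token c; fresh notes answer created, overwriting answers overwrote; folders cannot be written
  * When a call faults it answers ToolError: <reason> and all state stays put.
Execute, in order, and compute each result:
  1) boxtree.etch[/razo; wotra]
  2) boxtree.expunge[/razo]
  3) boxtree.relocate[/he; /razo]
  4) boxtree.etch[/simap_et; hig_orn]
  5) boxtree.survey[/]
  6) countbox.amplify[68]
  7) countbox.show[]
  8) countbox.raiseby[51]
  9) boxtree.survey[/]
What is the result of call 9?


Answer: [razo, simap_et]

Derivation:
>> boxtree.etch(p: /razo, c: wotra)
<< created
>> boxtree.expunge(p: /razo)
<< ok
>> boxtree.relocate(s: /he, d: /razo)
<< ok
>> boxtree.etch(p: /simap_et, c: hig_orn)
<< created
>> boxtree.survey(p: /)
<< [razo, simap_et]
>> countbox.amplify(x: 68)
<< 0
>> countbox.show()
<< 0
>> countbox.raiseby(x: 51)
<< 51
>> boxtree.survey(p: /)
<< [razo, simap_et]


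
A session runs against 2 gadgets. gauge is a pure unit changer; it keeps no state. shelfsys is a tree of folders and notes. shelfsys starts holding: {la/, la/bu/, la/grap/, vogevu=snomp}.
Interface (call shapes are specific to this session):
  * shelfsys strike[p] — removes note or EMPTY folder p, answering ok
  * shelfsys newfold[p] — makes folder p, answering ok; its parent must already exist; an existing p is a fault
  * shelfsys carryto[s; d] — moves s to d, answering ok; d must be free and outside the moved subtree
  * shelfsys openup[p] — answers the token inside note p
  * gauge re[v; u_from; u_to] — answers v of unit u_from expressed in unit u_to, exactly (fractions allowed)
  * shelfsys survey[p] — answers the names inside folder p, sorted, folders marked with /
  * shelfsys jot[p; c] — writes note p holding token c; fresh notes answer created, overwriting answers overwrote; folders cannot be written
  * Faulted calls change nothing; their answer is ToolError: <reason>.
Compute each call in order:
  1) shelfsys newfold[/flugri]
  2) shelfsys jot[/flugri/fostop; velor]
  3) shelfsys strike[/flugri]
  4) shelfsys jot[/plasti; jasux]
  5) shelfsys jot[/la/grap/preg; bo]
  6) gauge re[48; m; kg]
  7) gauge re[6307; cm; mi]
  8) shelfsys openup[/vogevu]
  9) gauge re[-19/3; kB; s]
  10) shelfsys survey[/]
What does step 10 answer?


# 1. shelfsys newfold(p='/flugri') : ok
# 2. shelfsys jot(p='/flugri/fostop', c='velor') : created
# 3. shelfsys strike(p='/flugri') : ToolError: not empty
# 4. shelfsys jot(p='/plasti', c='jasux') : created
# 5. shelfsys jot(p='/la/grap/preg', c='bo') : created
# 6. gauge re(v='48', u_from='m', u_to='kg') : ToolError: incompatible units
# 7. gauge re(v='6307', u_from='cm', u_to='mi') : 31535/804672
# 8. shelfsys openup(p='/vogevu') : snomp
# 9. gauge re(v='-19/3', u_from='kB', u_to='s') : ToolError: incompatible units
# 10. shelfsys survey(p='/') : [flugri/, la/, plasti, vogevu]

Answer: [flugri/, la/, plasti, vogevu]


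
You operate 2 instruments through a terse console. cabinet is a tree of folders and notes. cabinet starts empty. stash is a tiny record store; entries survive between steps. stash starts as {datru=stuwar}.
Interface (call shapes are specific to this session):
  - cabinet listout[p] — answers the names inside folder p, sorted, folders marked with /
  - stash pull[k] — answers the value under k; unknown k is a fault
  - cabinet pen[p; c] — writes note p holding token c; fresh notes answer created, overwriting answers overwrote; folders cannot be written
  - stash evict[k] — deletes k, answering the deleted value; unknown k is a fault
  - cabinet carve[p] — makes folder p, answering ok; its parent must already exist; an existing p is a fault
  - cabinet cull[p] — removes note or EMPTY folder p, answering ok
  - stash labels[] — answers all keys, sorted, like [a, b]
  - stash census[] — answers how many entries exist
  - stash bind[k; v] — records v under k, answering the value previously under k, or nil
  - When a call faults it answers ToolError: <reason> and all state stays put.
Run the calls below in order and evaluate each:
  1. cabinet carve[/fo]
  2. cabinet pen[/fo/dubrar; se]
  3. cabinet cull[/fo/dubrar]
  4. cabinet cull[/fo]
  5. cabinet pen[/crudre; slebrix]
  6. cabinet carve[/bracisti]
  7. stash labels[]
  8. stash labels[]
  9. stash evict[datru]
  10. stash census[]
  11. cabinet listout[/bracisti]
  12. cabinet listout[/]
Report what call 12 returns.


Do: cabinet carve[p=/fo]
See: ok
Do: cabinet pen[p=/fo/dubrar; c=se]
See: created
Do: cabinet cull[p=/fo/dubrar]
See: ok
Do: cabinet cull[p=/fo]
See: ok
Do: cabinet pen[p=/crudre; c=slebrix]
See: created
Do: cabinet carve[p=/bracisti]
See: ok
Do: stash labels[]
See: [datru]
Do: stash labels[]
See: [datru]
Do: stash evict[k=datru]
See: stuwar
Do: stash census[]
See: 0
Do: cabinet listout[p=/bracisti]
See: []
Do: cabinet listout[p=/]
See: [bracisti/, crudre]

Answer: [bracisti/, crudre]


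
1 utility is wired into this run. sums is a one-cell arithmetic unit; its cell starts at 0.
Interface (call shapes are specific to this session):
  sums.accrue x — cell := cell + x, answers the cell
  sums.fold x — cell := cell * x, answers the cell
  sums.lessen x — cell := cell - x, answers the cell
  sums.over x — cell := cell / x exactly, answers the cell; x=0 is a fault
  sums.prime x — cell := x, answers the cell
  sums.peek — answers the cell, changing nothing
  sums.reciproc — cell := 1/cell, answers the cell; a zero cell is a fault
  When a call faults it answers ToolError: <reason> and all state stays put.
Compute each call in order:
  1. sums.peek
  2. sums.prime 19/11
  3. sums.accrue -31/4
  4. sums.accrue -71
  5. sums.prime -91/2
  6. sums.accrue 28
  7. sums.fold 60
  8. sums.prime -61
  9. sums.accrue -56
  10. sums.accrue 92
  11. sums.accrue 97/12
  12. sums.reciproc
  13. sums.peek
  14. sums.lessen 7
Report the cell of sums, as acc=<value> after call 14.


I invoke sums.peek(), yielding 0.
I invoke sums.prime(x='19/11'), which returns 19/11.
I try sums.accrue(x='-31/4'), and see -265/44.
Now I run sums.accrue(x='-71'): -3389/44.
I use sums.prime(x='-91/2'), giving -91/2.
Using sums.accrue(x='28'), and get -35/2.
I call sums.fold(x='60'), and see -1050.
Then sums.prime(x='-61'), → -61.
I invoke sums.accrue(x='-56'), and see -117.
Then sums.accrue(x='92'), giving -25.
Now I run sums.accrue(x='97/12'), and get -203/12.
I try sums.reciproc, yielding -12/203.
I call sums.peek(): -12/203.
I call sums.lessen(x='7'), → -1433/203.

Answer: acc=-1433/203


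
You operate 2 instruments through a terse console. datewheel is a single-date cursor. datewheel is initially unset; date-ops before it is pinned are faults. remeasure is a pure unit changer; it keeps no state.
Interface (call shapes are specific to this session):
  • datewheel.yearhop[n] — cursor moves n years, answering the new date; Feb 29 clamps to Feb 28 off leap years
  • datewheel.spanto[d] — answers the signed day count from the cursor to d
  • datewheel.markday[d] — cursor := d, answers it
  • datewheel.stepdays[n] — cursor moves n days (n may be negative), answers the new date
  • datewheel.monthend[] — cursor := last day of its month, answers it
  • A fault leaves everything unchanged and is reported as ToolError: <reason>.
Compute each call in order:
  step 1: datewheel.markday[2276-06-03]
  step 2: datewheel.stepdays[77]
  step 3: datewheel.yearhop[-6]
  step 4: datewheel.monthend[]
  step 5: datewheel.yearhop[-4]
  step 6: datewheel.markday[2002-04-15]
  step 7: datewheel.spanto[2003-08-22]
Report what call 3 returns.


Answer: 2270-08-19

Derivation:
I invoke datewheel.markday passing d→2276-06-03, and get 2276-06-03.
Then datewheel.stepdays passing n→77, giving 2276-08-19.
I call datewheel.yearhop passing n→-6, and see 2270-08-19.
Invoking datewheel.monthend, — result: 2270-08-31.
I invoke datewheel.yearhop passing n→-4, and see 2266-08-31.
Calling datewheel.markday passing d→2002-04-15, → 2002-04-15.
I run datewheel.spanto passing d→2003-08-22, — result: 494.


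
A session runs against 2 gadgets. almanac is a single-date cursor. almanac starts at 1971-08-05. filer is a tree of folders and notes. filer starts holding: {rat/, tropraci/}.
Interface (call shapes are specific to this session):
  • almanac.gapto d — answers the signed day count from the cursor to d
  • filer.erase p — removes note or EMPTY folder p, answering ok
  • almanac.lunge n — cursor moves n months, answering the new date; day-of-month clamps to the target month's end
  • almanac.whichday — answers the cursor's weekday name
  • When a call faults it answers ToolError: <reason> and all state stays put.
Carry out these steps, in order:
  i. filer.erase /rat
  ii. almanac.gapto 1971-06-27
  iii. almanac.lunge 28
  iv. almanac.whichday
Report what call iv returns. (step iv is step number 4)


Answer: Wednesday

Derivation:
! filer.erase(p='/rat') : ok
! almanac.gapto(d='1971-06-27') : -39
! almanac.lunge(n='28') : 1973-12-05
! almanac.whichday() : Wednesday


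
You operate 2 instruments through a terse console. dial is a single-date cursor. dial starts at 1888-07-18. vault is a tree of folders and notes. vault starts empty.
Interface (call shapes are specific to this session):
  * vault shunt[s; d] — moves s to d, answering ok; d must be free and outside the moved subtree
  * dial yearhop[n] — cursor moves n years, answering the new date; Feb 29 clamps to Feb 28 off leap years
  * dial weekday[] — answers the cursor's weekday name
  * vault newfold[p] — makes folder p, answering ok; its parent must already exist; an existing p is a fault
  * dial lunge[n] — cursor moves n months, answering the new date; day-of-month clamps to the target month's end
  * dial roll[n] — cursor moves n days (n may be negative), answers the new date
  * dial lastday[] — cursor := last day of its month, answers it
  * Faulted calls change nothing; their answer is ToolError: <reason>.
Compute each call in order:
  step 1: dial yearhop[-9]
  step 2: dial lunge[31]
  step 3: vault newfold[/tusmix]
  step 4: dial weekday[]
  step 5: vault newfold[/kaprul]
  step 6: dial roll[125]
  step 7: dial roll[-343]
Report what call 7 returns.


Answer: 1881-07-15

Derivation:
Using dial yearhop passing n='-9', giving 1879-07-18.
Then dial lunge passing n='31', which returns 1882-02-18.
I try vault newfold passing p='/tusmix': ok.
I use dial weekday(): Saturday.
Invoking vault newfold passing p='/kaprul', and see ok.
I try dial roll passing n='125', and see 1882-06-23.
I call dial roll passing n='-343', yielding 1881-07-15.


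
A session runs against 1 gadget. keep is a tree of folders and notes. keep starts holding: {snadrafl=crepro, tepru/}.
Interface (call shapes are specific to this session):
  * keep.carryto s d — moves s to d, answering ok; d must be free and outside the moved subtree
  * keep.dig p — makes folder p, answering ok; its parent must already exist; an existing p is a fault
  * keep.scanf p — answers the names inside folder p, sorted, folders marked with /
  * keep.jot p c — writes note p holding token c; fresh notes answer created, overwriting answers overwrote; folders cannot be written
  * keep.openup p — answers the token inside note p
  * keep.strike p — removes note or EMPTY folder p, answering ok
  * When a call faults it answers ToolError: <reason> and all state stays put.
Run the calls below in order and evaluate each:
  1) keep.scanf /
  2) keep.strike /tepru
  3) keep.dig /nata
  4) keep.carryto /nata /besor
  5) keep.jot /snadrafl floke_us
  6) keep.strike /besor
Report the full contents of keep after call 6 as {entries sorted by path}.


Answer: {snadrafl=floke_us}

Derivation:
% 1. keep.scanf(p='/') : [snadrafl, tepru/]
% 2. keep.strike(p='/tepru') : ok
% 3. keep.dig(p='/nata') : ok
% 4. keep.carryto(s='/nata', d='/besor') : ok
% 5. keep.jot(p='/snadrafl', c='floke_us') : overwrote
% 6. keep.strike(p='/besor') : ok


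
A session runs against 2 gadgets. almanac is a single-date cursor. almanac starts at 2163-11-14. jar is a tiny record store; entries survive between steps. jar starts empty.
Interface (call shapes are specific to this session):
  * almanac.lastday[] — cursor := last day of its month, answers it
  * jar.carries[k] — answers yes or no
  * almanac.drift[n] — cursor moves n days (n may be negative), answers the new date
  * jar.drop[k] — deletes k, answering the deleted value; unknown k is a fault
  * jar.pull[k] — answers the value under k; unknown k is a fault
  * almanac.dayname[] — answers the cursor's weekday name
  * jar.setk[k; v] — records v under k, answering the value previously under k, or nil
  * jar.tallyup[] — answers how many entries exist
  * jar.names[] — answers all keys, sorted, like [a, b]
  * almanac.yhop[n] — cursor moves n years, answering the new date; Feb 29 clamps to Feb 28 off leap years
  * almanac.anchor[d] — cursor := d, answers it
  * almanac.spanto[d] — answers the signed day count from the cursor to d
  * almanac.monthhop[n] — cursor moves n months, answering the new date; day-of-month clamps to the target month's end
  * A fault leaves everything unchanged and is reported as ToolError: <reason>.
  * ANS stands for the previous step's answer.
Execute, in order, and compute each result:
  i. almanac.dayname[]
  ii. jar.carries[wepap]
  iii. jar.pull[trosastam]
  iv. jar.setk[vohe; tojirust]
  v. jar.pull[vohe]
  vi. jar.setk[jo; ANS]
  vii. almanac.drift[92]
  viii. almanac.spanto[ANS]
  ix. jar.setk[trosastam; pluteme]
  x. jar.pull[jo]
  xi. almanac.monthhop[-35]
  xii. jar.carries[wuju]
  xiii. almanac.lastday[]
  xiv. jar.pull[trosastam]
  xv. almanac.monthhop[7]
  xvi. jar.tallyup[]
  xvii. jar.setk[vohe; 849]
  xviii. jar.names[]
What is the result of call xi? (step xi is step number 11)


>>> dayname
:: Monday
>>> carries wepap
:: no
>>> pull trosastam
:: ToolError: no such key trosastam
>>> setk vohe tojirust
:: nil
>>> pull vohe
:: tojirust
>>> setk jo ANS
:: nil
>>> drift 92
:: 2164-02-14
>>> spanto ANS
:: 0
>>> setk trosastam pluteme
:: nil
>>> pull jo
:: tojirust
>>> monthhop -35
:: 2161-03-14
>>> carries wuju
:: no
>>> lastday
:: 2161-03-31
>>> pull trosastam
:: pluteme
>>> monthhop 7
:: 2161-10-31
>>> tallyup
:: 3
>>> setk vohe 849
:: tojirust
>>> names
:: [jo, trosastam, vohe]

Answer: 2161-03-14
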